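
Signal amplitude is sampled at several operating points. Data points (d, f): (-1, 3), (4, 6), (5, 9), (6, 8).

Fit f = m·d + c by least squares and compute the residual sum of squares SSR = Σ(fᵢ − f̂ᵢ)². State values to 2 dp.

Normal-equation sums: Σd·d = 78, Σd = 14, Σ1 = 4.
For Mᵀf: Σd·f = 114, Σf = 26.
MᵀM·[m, c]ᵀ = Mᵀf becomes [[78, 14]; [14, 4]]·[m, c]ᵀ = [114, 26]ᵀ.
Δ = 78·4 − 14² = 116.
m = (114·4 − 14·26)/116 = 23/29; c = (78·26 − 14·114)/116 = 108/29.
Residuals: 2/29, -26/29, 38/29, -14/29; SSR = 80/29.

SSR = 2.76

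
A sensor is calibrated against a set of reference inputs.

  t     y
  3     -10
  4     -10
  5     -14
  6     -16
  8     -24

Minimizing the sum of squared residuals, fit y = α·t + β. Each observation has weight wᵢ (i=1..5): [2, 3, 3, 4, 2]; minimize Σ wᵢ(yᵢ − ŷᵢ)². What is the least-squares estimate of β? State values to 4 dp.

AᵀWA·[α, β]ᵀ = AᵀWy reads: 413·α + 73·β = -1158;  73·α + 14·β = -204.
(Σwᵢ·t·t = 413, Σwᵢ·t = 73, Σwᵢ·1 = 14, Σwᵢ·t·y = -1158, Σwᵢ·y = -204.)
Δ = 413·14 − 73² = 453.
α = ((-1158)·14 − 73·(-204))/453 = -440/151; β = (413·(-204) − 73·(-1158))/453 = 94/151.

β = 0.6225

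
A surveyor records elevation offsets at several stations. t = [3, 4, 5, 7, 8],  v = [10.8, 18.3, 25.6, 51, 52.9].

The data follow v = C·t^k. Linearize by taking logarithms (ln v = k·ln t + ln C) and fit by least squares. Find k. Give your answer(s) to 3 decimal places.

With ln vᵢ as the transformed response and ln tᵢ as the regressor:
Σln t = 8.1197, Σ(ln t)² = 13.8297, Σln v = 16.4293, Σln t·ln v = 27.7658.
Equations: 13.8297·k + 8.1197·ln C = 27.7658;  8.1197·k + 5·ln C = 16.4293.
Δ = 13.8297·5 − (8.1197)² = 3.2190; k = (27.7658·5 − 8.1197·16.4293)/3.2190 = 1.68636, ln C = (13.8297·16.4293 − 8.1197·27.7658)/3.2190 = 0.54731.

k = 1.686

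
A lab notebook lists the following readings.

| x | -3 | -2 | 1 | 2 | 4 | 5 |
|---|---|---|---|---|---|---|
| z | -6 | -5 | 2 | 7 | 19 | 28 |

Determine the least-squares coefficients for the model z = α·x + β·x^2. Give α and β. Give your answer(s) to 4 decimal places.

α = 3.1809, β = 0.4437

Normal-equation sums: Σx·x = 59, Σx·x^2 = 163, Σx^2·x^2 = 995.
Right-hand side: Σx·z = 260, Σx^2·z = 960.
So MᵀM·[α, β]ᵀ = Mᵀz: [[59, 163]; [163, 995]]·[α, β]ᵀ = [260, 960]ᵀ.
Δ = 59·995 − 163² = 32136.
α = (260·995 − 163·960)/32136 = 25555/8034; β = (59·960 − 163·260)/32136 = 3565/8034.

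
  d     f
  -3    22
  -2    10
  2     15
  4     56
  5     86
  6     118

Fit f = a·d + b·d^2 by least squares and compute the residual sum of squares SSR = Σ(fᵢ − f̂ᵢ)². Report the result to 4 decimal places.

SSR = 7.0810

The normal system XᵀX·[a, b]ᵀ = Xᵀf is [[94, 378]; [378, 2290]]·[a, b]ᵀ = [1306, 7592]ᵀ.
Determinant 94·2290 − 378² = 72376.
a = (1306·2290 − 378·7592)/72376 = 30241/18094; b = (94·7592 − 378·1306)/72376 = 54995/18094.
Residuals: -3082/9047, 10721/9047, -4526/9047, 6190/9047, 15002/9047, -13087/9047; SSR = 64062/9047.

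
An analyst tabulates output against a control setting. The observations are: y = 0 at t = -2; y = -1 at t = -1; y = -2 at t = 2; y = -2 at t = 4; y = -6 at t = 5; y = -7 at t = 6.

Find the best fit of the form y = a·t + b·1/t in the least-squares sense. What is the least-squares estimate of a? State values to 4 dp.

Entries of XᵀX: Σt·t = 86, Σt·1/t = 6, Σ1/t·1/t = 5869/3600.
Right-hand side: Σt·y = -83, Σ1/t·y = -43/15.
Eliminating b: (5869/3600)·(row 1) − 6·(row 2) gives (187567/1800)·a = (5869/3600)·(-83) − 6·(-43/15) = -425207/3600, so a = -425207/375134.
Then b = ((-43/15) − 6·(-425207/375134))/(5869/3600) = 452640/187567.

a = -1.1335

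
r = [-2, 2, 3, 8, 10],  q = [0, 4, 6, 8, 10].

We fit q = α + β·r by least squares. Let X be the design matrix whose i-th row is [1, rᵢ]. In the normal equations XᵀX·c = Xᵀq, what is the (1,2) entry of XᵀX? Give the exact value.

21

Row 1 ↔ basis 1, column 2 ↔ basis r, so (XᵀX)_{1,2} = Σᵢ r = (1)·(-2) + (1)·(2) + (1)·(3) + (1)·(8) + (1)·(10) = 21.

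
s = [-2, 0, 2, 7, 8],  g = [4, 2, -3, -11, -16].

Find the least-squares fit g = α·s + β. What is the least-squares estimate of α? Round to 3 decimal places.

α = -1.934

Entries of AᵀA: Σs·s = 121, Σs = 15, Σ1 = 5.
Moment sums: Σs·g = -219, Σg = -24.
So AᵀA·[α, β]ᵀ = Aᵀg: [[121, 15]; [15, 5]]·[α, β]ᵀ = [-219, -24]ᵀ.
Eliminating β: 5·(row 1) − 15·(row 2) gives 380·α = 5·(-219) − 15·(-24) = -735, so α = -147/76.
Then β = ((-24) − 15·(-147/76))/5 = 381/380.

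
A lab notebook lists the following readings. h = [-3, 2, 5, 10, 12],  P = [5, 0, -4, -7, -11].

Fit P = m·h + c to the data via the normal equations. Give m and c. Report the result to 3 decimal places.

m = -1.012, c = 1.864

Entries of XᵀX: Σh·h = 282, Σh = 26, Σ1 = 5.
And Σh·P = -237, ΣP = -17.
XᵀX·[m, c]ᵀ = XᵀP becomes [[282, 26]; [26, 5]]·[m, c]ᵀ = [-237, -17]ᵀ.
Eliminating c: 5·(row 1) − 26·(row 2) gives 734·m = 5·(-237) − 26·(-17) = -743, so m = -743/734.
Then c = ((-17) − 26·(-743/734))/5 = 684/367.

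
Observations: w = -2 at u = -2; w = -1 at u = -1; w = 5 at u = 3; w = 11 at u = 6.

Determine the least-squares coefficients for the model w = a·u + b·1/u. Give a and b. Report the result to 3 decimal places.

a = 1.823, b = -1.291

Setting ∂/∂a … = 0 gives: 50·a + 4·b = 86;  4·a + (25/18)·b = 11/2.
(Σu·u = 50, Σu·1/u = 4, Σ1/u·1/u = 25/18, Σu·w = 86, Σ1/u·w = 11/2.)
det = 50·(25/18) − 4² = 481/9.
a = (86·(25/18) − 4·(11/2))/(481/9) = 877/481; b = (50·(11/2) − 4·86)/(481/9) = -621/481.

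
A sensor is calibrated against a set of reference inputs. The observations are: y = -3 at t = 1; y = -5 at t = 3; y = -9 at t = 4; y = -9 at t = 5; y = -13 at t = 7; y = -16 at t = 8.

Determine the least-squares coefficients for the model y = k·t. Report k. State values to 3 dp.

k = -1.939

Setting ∂/∂k … = 0 gives: 164·k = -318.
k = (-318)/164 = -1.93902.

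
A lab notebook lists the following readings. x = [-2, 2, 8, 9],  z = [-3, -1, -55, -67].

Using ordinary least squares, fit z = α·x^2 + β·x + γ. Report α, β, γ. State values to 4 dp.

Normal-equation sums: Σx^2·x^2 = 10689, Σx^2·x = 1241, Σx^2 = 153, Σx·x = 153, Σx = 17, Σ1 = 4.
Moment sums: Σx^2·z = -8963, Σx·z = -1039, Σz = -126.
Normal equations: [[10689, 1241, 153]; [1241, 153, 17]; [153, 17, 4]]·[α, β, γ]ᵀ = [-8963, -1039, -126]ᵀ.
Solving the 3×3 system (Gaussian elimination) gives α = -2185/2446, β = 12469/41582, γ = 1705/1223.

α = -0.8933, β = 0.2999, γ = 1.3941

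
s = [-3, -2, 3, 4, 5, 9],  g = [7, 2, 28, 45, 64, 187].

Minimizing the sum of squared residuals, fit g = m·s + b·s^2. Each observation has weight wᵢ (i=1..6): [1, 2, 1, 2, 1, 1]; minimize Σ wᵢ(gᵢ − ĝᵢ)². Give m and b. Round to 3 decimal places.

m = 3.308, b = 1.942

With design matrix X, XᵀWX = [[164, 966]; [966, 7892]] and XᵀWg = [2418, 18518]ᵀ.
Δ = 164·7892 − 966² = 361132.
m = (2418·7892 − 966·18518)/361132 = 298617/90283; b = (164·18518 − 966·2418)/361132 = 175291/90283.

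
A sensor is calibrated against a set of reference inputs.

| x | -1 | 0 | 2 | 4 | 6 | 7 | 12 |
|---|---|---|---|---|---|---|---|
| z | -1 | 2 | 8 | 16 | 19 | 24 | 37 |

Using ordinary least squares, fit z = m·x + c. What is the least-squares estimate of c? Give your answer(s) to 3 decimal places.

With design matrix M, MᵀM = [[250, 30]; [30, 7]] and Mᵀz = [807, 105]ᵀ.
det = 250·7 − 30² = 850.
m = (807·7 − 30·105)/850 = 147/50; c = (250·105 − 30·807)/850 = 12/5.

c = 2.400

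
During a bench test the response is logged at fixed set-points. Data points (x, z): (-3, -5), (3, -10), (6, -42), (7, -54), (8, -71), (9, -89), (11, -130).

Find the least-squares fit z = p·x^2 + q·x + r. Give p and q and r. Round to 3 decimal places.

p = -0.995, q = -1.015, r = 1.090

Normal-equation sums: Σx^2·x^2 = 29157, Σx^2·x = 3131, Σx^2 = 369, Σx·x = 369, Σx = 41, Σ1 = 7.
Right-hand side: Σx^2·z = -31776, Σx·z = -3444, Σz = -401.
Row-reducing yields p = -1080145/1085938, q = -1101843/1085938, r = 591995/542969.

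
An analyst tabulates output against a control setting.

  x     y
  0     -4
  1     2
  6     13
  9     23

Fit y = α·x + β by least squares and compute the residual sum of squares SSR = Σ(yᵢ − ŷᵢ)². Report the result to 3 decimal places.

SSR = 6.759

Sums needed: Σx·x = 118, Σx = 16, Σ1 = 4.
For Mᵀy: Σx·y = 287, Σy = 34.
Normal equations: [[118, 16]; [16, 4]]·[α, β]ᵀ = [287, 34]ᵀ.
det = 118·4 − 16² = 216.
α = (287·4 − 16·34)/216 = 151/54; β = (118·34 − 16·287)/216 = -145/54.
Residuals: -71/54, 17/9, -59/54, 14/27; SSR = 365/54.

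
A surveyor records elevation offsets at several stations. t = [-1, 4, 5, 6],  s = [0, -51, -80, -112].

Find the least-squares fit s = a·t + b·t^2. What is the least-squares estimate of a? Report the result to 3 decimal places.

Sums needed: Σt·t = 78, Σt·t^2 = 404, Σt^2·t^2 = 2178.
And Σt·s = -1276, Σt^2·s = -6848.
Normal equations: [[78, 404]; [404, 2178]]·[a, b]ᵀ = [-1276, -6848]ᵀ.
Δ = 78·2178 − 404² = 6668.
a = ((-1276)·2178 − 404·(-6848))/6668 = -3134/1667; b = (78·(-6848) − 404·(-1276))/6668 = -4660/1667.

a = -1.880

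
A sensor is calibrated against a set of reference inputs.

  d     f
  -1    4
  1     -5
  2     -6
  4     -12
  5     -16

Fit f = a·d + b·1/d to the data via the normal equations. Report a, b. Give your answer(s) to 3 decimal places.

The normal equations are: 47·a + 5·b = -149;  5·a + (941/400)·b = -91/5.
Eliminating b: (941/400)·(row 1) − 5·(row 2) gives (34227/400)·a = (941/400)·(-149) − 5·(-91/5) = -103809/400, so a = -34603/11409.
Then b = ((-91/5) − 5·(-34603/11409))/(941/400) = -14720/11409.

a = -3.033, b = -1.290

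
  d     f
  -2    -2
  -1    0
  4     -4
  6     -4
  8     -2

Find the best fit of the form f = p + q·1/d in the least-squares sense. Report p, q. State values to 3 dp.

From the data, Σ1 = 5, Σ1/d = -23/24, Σ1/d·1/d = 781/576.
And Σf = -12, Σ1/d·f = -11/12.
Δ = 5·(781/576) − (-23/24)² = 211/36.
p = ((-12)·(781/576) − (-23/24)·(-11/12))/(211/36) = -4939/1688; q = (5·(-11/12) − (-23/24)·(-12))/(211/36) = -579/211.

p = -2.926, q = -2.744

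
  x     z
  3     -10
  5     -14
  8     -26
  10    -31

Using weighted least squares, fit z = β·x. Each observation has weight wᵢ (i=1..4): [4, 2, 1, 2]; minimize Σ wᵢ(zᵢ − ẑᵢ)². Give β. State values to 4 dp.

β = -3.1086

From the data, Σwᵢ·x·x = 350.
Right-hand side: Σwᵢ·x·z = -1088.
β = (-1088)/350 = -3.10857.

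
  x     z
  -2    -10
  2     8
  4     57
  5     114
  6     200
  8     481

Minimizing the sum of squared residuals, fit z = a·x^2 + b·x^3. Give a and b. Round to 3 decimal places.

a = -0.356, b = 0.984

Setting ∂/∂a … = 0 gives: 6305·a + 44693·b = 41738;  44693·a + 328649·b = 307514.
(Σx^2·x^2 = 6305, Σx^2·x^3 = 44693, Σx^3·x^3 = 328649, Σx^2·z = 41738, Σx^3·z = 307514.)
Eliminating b: 328649·(row 1) − 44693·(row 2) gives 74667696·a = 328649·41738 − 44693·307514 = -26571240, so a = -1107135/3111154.
Then b = (307514 − 44693·(-1107135/3111154))/328649 = 3061639/3111154.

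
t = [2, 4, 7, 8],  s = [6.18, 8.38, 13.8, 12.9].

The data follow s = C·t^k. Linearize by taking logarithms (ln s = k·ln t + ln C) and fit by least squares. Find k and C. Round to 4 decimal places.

Let Y = ln s. Fitting Y = k·ln t + ln C by least squares:
Σln t = 6.1048, Σ(ln t)² = 10.5129, Σln s = 9.1291, Σln t·ln s = 14.6345.
Normal system: [[10.5129, 6.1048]; [6.1048, 4]]·[k, ln C]ᵀ = [14.6345, 9.1291]ᵀ.
Solving (det = 4.7831): k = 0.58682, ln C = 1.38666, so C = exp(1.38666) = 4.00148.

k = 0.5868, C = 4.0015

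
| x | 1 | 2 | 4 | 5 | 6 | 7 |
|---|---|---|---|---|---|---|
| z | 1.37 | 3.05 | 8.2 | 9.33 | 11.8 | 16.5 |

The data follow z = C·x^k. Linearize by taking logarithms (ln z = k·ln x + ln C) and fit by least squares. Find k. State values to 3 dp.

k = 1.251

Taking logs, ln z = k·ln x + ln C, so regress ln z on ln x.
Over the data: Σln x = 7.4265, Σ(ln x)² = 11.9895, Σln z = 11.0388, Σln x·ln z = 17.1615.
Normal system: [[11.9895, 7.4265]; [7.4265, 6]]·[k, ln C]ᵀ = [17.1615, 11.0388]ᵀ.
Solving (det = 16.7835): k = 1.25057, ln C = 0.29190.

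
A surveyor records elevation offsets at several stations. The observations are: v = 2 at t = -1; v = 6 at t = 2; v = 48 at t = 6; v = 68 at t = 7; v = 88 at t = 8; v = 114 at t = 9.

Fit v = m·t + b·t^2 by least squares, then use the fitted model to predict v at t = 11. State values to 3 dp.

Sums needed: Σt·t = 235, Σt·t^2 = 1807, Σt^2·t^2 = 14371.
Moment sums: Σt·v = 2504, Σt^2·v = 19952.
So MᵀM·[m, b]ᵀ = Mᵀv: [[235, 1807]; [1807, 14371]]·[m, b]ᵀ = [2504, 19952]ᵀ.
Eliminating b: 14371·(row 1) − 1807·(row 2) gives 111936·m = 14371·2504 − 1807·19952 = -68280, so m = -2845/4664.
Then b = (19952 − 1807·(-2845/4664))/14371 = 6833/4664.
At t = 11: v̂ = (-2845/4664)·(11) + (6833/4664)·(121) = 36159/212.

v̂ = 170.561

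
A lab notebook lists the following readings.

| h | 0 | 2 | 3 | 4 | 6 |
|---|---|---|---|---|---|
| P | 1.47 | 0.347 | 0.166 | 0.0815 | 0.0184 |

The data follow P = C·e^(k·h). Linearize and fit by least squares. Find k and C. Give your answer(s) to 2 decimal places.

k = -0.73, C = 1.48

With ln Pᵢ as the transformed response and hᵢ as the regressor:
XᵀX = [[65.0000, 15.0000]; [15.0000, 5]], rhs = [-41.5052, -8.9715]ᵀ  (here Σh = 15.0000, Σ(h)² = 65.0000, Σln P = -8.9715, Σh·ln P = -41.5052).
Solving (det = 100.0000): k = -0.72954, ln C = 0.39431, so C = exp(0.39431) = 1.48336.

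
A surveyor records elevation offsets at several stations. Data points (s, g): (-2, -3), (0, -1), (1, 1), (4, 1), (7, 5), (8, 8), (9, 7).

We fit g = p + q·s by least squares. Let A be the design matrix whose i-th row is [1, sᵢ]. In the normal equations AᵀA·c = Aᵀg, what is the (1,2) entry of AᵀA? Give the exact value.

Row 1 ↔ basis 1, column 2 ↔ basis s, so (AᵀA)_{1,2} = Σᵢ s = (1)·(-2) + (1)·(0) + (1)·(1) + (1)·(4) + (1)·(7) + (1)·(8) + (1)·(9) = 27.

27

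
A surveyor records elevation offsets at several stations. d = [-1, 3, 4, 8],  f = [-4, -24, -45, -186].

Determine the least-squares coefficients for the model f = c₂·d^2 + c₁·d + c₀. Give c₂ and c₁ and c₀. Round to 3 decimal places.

Normal-equation sums: Σd^2·d^2 = 4434, Σd^2·d = 602, Σd^2 = 90, Σd·d = 90, Σd = 14, Σ1 = 4.
And Σd^2·f = -12844, Σd·f = -1736, Σf = -259.
MᵀM·[c₂, c₁, c₀]ᵀ = Mᵀf becomes [[4434, 602, 90]; [602, 90, 14]; [90, 14, 4]]·[c₂, c₁, c₀]ᵀ = [-12844, -1736, -259]ᵀ.
Row-reducing yields c₂ = -121/40, c₁ = 1547/1640, c₀ = 9/820.

c₂ = -3.025, c₁ = 0.943, c₀ = 0.011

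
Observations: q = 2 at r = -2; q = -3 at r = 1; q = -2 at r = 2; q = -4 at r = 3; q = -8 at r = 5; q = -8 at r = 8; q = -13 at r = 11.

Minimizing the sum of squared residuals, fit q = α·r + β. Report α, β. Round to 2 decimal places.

α = -1.09, β = -0.80

From the data, Σr·r = 228, Σr = 28, Σ1 = 7.
Moment sums: Σr·q = -270, Σq = -36.
Δ = 228·7 − 28² = 812.
α = ((-270)·7 − 28·(-36))/812 = -63/58; β = (228·(-36) − 28·(-270))/812 = -162/203.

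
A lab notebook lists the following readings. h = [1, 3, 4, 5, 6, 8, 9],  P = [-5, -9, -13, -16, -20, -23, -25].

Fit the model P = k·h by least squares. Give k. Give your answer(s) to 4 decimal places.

k = -2.9871

Normal-equation sums: Σh·h = 232.
For AᵀP: Σh·P = -693.
k = (-693)/232 = -2.98707.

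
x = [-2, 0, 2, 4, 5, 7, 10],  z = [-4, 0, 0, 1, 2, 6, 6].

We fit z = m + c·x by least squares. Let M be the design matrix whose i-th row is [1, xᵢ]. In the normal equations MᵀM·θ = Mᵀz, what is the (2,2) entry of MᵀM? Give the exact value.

198

Row 2 ↔ basis x, column 2 ↔ basis x, so (MᵀM)_{2,2} = Σᵢ (x)·(x) = (-2)·(-2) + (0)·(0) + (2)·(2) + (4)·(4) + (5)·(5) + (7)·(7) + (10)·(10) = 198.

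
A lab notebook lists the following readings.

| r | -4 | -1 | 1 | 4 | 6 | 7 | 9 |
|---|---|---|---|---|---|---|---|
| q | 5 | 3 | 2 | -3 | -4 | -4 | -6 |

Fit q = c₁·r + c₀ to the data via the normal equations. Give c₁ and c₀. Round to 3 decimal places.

Sums needed: Σr·r = 200, Σr = 22, Σ1 = 7.
And Σr·q = -139, Σq = -7.
Determinant 200·7 − 22² = 916.
c₁ = ((-139)·7 − 22·(-7))/916 = -819/916; c₀ = (200·(-7) − 22·(-139))/916 = 829/458.

c₁ = -0.894, c₀ = 1.810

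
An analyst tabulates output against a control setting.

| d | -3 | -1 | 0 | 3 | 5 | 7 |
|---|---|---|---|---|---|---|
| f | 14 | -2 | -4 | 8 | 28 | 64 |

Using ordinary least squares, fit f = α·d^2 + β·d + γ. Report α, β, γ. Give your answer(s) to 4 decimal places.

The normal equations are: 3189·α + 467·β + 93·γ = 4032;  467·α + 93·β + 11·γ = 572;  93·α + 11·β + 6·γ = 108.
Solving the 3×3 system (Gaussian elimination) gives α = 30425/19682, β = -22791/19682, γ = -37764/9841.

α = 1.5458, β = -1.1580, γ = -3.8374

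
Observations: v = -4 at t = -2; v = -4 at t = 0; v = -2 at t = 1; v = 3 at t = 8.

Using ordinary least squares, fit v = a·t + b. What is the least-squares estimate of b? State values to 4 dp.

Setting ∂/∂a … = 0 gives: 69·a + 7·b = 30;  7·a + 4·b = -7.
Δ = 69·4 − 7² = 227.
a = (30·4 − 7·(-7))/227 = 169/227; b = (69·(-7) − 7·30)/227 = -693/227.

b = -3.0529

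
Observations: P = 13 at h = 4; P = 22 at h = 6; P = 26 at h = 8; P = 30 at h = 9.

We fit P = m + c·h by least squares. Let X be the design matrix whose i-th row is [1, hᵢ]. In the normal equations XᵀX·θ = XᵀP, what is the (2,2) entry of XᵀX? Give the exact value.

197

Row 2 ↔ basis h, column 2 ↔ basis h, so (XᵀX)_{2,2} = Σᵢ (h)·(h) = (4)·(4) + (6)·(6) + (8)·(8) + (9)·(9) = 197.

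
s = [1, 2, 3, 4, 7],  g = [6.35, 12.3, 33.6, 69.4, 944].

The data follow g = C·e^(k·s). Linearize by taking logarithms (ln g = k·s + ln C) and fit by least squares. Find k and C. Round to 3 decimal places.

k = 0.842, C = 2.534

Taking logs, ln g = k·s + ln C, so regress ln g on s.
Σs = 17.0000, Σ(s)² = 79.0000, Σln g = 18.9626, Σs·ln g = 82.3217.
Equations: 79.0000·k + 17.0000·ln C = 82.3217;  17.0000·k + 5·ln C = 18.9626.
Solving (det = 106.0000): k = 0.84193, ln C = 0.92997, so C = exp(0.92997) = 2.53443.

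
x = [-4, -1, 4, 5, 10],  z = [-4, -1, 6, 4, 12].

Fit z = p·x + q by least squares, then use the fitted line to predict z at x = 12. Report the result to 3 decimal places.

With design matrix A, AᵀA = [[158, 14]; [14, 5]] and Aᵀz = [181, 17]ᵀ.
det = 158·5 − 14² = 594.
p = (181·5 − 14·17)/594 = 667/594; q = (158·17 − 14·181)/594 = 76/297.
At x = 12: ẑ = (667/594)·(12) + (76/297)·(1) = 4078/297.

ẑ = 13.731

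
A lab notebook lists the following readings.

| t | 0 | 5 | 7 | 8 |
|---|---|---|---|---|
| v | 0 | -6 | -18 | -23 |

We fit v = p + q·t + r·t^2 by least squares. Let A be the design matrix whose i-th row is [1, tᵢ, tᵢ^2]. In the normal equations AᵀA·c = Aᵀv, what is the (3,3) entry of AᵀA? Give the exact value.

Row 3 ↔ basis t^2, column 3 ↔ basis t^2, so (AᵀA)_{3,3} = Σᵢ (t^2)·(t^2) = (0)·(0) + (25)·(25) + (49)·(49) + (64)·(64) = 7122.

7122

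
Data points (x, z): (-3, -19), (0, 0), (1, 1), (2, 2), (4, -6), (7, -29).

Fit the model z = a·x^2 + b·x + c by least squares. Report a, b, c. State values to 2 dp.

Setting ∂/∂a … = 0 gives: 2755·a + 389·b + 79·c = -1679;  389·a + 79·b + 11·c = -165;  79·a + 11·b + 6·c = -51.
(Σx^2·x^2 = 2755, Σx^2·x = 389, Σx^2 = 79, Σx·x = 79, Σx = 11, Σ1 = 6, Σx^2·z = -1679, Σx·z = -165, Σz = -51.)
Solving the 3×3 system (Gaussian elimination) gives a = -62725/61908, b = 185081/61908, c = -6609/10318.

a = -1.01, b = 2.99, c = -0.64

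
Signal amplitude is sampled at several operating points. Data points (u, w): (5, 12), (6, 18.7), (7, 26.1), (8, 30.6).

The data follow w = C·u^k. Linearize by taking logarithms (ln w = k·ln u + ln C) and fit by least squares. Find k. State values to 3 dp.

With ln wᵢ as the transformed response and ln uᵢ as the regressor:
Σln u = 7.4265, Σ(ln u)² = 13.9113, Σln w = 12.0964, Σln u·ln w = 22.7077.
Normal system: [[13.9113, 7.4265]; [7.4265, 4]]·[k, ln C]ᵀ = [22.7077, 12.0964]ᵀ.
Solving (det = 0.4917): k = 2.02681, ln C = -0.73897.

k = 2.027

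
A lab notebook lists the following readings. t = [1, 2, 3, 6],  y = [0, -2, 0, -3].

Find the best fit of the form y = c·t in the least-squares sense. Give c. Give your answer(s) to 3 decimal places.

c = -0.440

Setting ∂/∂c … = 0 gives: 50·c = -22.
Hence c = -22 / 50 ≈ -0.44.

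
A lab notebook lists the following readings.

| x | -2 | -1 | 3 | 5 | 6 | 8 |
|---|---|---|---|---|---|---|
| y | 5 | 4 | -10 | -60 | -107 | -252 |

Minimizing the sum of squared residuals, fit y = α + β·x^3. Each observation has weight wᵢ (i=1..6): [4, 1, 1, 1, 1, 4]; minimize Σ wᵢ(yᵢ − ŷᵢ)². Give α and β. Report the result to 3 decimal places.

Compute the Gram sums: Σwᵢ·1 = 12, Σwᵢ·x^3 = 2383, Σwᵢ·x^3·x^3 = 1111843.
Moment sums: Σwᵢ·y = -1161, Σwᵢ·x^3·y = -547142.
AᵀWA·[α, β]ᵀ = AᵀWy becomes [[12, 2383]; [2383, 1111843]]·[α, β]ᵀ = [-1161, -547142]ᵀ.
Determinant 12·1111843 − 2383² = 7663427.
α = ((-1161)·1111843 − 2383·(-547142))/7663427 = 12989663/7663427; β = (12·(-547142) − 2383·(-1161))/7663427 = -3799041/7663427.

α = 1.695, β = -0.496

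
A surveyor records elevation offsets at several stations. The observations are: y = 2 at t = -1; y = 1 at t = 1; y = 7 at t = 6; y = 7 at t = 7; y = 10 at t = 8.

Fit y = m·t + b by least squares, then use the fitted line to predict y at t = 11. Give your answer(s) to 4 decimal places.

MᵀM·[m, b]ᵀ = Mᵀy reads: 151·m + 21·b = 170;  21·m + 5·b = 27.
Eliminating b: 5·(row 1) − 21·(row 2) gives 314·m = 5·170 − 21·27 = 283, so m = 283/314.
Then b = (27 − 21·(283/314))/5 = 507/314.
At t = 11: ŷ = (283/314)·(11) + (507/314)·(1) = 1810/157.

ŷ = 11.5287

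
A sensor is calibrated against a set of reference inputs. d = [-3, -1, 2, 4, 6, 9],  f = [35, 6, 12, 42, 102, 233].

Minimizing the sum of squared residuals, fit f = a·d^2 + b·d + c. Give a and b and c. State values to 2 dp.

MᵀM·[a, b, c]ᵀ = Mᵀf reads: 8211·a + 989·b + 147·c = 23586;  989·a + 147·b + 17·c = 2790;  147·a + 17·b + 6·c = 430.
(Σd^2·d^2 = 8211, Σd^2·d = 989, Σd^2 = 147, Σd·d = 147, Σd = 17, Σ1 = 6, Σd^2·f = 23586, Σd·f = 2790, Σf = 430.)
Solving the 3×3 system (Gaussian elimination) gives a = 292571/95862, b = -56775/31954, c = 92354/47931.

a = 3.05, b = -1.78, c = 1.93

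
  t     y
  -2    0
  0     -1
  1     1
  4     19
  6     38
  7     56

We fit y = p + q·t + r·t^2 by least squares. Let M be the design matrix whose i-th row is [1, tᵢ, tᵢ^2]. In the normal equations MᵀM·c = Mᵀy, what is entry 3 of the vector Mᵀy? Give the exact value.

Entry 3 ↔ basis t^2, so (Mᵀy)_{3} = Σᵢ (t^2)·yᵢ = (4)·(0) + (0)·(-1) + (1)·(1) + (16)·(19) + (36)·(38) + (49)·(56) = 4417.

4417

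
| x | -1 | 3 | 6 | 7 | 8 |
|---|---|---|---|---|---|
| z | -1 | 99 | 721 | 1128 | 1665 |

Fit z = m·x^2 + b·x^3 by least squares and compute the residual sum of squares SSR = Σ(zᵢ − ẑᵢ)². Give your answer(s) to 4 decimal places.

Normal-equation sums: Σx^2·x^2 = 7875, Σx^2·x^3 = 57593, Σx^3·x^3 = 427179.
For Mᵀz: Σx^2·z = 188678, Σx^3·z = 1397794.
det = 7875·427179 − 57593² = 47080976.
m = (188678·427179 − 57593·1397794)/47080976 = 6008095/2942561; b = (7875·1397794 − 57593·188678)/47080976 = 8818481/2942561.
Residuals: -132175/2942561, -858303/2942561, 503165/2942561, 73170/2942561, -216287/2942561; SSR = 360048/2942561.

SSR = 0.1224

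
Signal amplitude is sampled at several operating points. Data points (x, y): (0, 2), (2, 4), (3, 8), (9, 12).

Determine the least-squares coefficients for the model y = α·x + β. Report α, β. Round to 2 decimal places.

Normal-equation sums: Σx·x = 94, Σx = 14, Σ1 = 4.
Moment sums: Σx·y = 140, Σy = 26.
Normal equations: [[94, 14]; [14, 4]]·[α, β]ᵀ = [140, 26]ᵀ.
Determinant 94·4 − 14² = 180.
α = (140·4 − 14·26)/180 = 49/45; β = (94·26 − 14·140)/180 = 121/45.

α = 1.09, β = 2.69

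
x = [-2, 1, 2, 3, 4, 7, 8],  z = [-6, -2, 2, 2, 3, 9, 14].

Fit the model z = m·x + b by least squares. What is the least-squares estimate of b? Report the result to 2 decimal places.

b = -3.05

Forming MᵀM = [[147, 23]; [23, 7]] and Mᵀz = [207, 22]ᵀ gives MᵀM·[m, b]ᵀ = Mᵀz.
Eliminating b: 7·(row 1) − 23·(row 2) gives 500·m = 7·207 − 23·22 = 943, so m = 943/500.
Then b = (22 − 23·(943/500))/7 = -1527/500.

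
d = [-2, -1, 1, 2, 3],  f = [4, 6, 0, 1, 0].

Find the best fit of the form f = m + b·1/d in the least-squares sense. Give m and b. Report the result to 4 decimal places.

The normal system AᵀA·[m, b]ᵀ = Aᵀf is [[5, 1/3]; [1/3, 47/18]]·[m, b]ᵀ = [11, -15/2]ᵀ.
det = 5·(47/18) − (1/3)² = 233/18.
m = (11·(47/18) − (1/3)·(-15/2))/(233/18) = 562/233; b = (5·(-15/2) − (1/3)·11)/(233/18) = -741/233.

m = 2.4120, b = -3.1803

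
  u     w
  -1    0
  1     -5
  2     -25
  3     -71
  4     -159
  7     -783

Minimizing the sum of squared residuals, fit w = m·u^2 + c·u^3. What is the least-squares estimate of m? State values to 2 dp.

m = -1.92

Entries of XᵀX: Σu^2·u^2 = 2756, Σu^2·u^3 = 18106, Σu^3·u^3 = 122540.
Moment sums: Σu^2·w = -41655, Σu^3·w = -280867.
Normal equations: [[2756, 18106]; [18106, 122540]]·[m, c]ᵀ = [-41655, -280867]ᵀ.
Eliminating c: 122540·(row 1) − 18106·(row 2) gives 9893004·m = 122540·(-41655) − 18106·(-280867) = -19025798, so m = -864809/449682.
Then c = ((-280867) − 18106·(-864809/449682))/122540 = -9932011/4946502.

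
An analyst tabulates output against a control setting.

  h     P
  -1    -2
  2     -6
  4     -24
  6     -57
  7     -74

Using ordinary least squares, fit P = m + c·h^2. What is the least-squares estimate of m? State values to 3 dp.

Compute the Gram sums: Σ1 = 5, Σh^2 = 106, Σh^2·h^2 = 3970.
Right-hand side: ΣP = -163, Σh^2·P = -6088.
So XᵀX·[m, c]ᵀ = XᵀP: [[5, 106]; [106, 3970]]·[m, c]ᵀ = [-163, -6088]ᵀ.
Eliminating c: 3970·(row 1) − 106·(row 2) gives 8614·m = 3970·(-163) − 106·(-6088) = -1782, so m = -891/4307.
Then c = ((-6088) − 106·(-891/4307))/3970 = -6581/4307.

m = -0.207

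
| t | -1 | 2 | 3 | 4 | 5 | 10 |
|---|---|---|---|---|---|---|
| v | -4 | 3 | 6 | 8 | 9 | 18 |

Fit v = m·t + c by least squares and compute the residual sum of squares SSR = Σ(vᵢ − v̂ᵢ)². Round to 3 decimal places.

The normal equations are: 155·m + 23·c = 285;  23·m + 6·c = 40.
(Σt·t = 155, Σt = 23, Σ1 = 6, Σt·v = 285, Σv = 40.)
det = 155·6 − 23² = 401.
m = (285·6 − 23·40)/401 = 790/401; c = (155·40 − 23·285)/401 = -355/401.
Residuals: -459/401, -22/401, 391/401, 403/401, 14/401, -327/401; SSR = 1580/401.

SSR = 3.940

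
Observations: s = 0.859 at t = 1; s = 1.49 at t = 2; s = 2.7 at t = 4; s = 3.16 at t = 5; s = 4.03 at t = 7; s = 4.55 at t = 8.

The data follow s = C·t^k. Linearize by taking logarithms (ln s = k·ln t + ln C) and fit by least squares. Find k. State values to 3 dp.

k = 0.802

Let Y = ln s. Fitting Y = k·ln t + ln C by least squares:
XᵀX = [[13.1032, 7.7142]; [7.7142, 6]], rhs = [9.3679, 5.2995]ᵀ  (here Σln t = 7.7142, Σ(ln t)² = 13.1032, Σln s = 5.2995, Σln t·ln s = 9.3679).
Slope k = (n·Σln t·ln s − Σln t·Σln s)/(n·Σ(ln t)² − (Σln t)²) = (6·9.3679 − 7.7142·5.2995)/19.1098 = 0.80198; ln C = (Σln s − k·Σln t)/n = -0.14786.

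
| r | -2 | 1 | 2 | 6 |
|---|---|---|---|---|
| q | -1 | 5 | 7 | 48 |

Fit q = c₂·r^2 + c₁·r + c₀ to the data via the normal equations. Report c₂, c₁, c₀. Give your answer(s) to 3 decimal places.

c₂ = 0.940, c₁ = 2.316, c₀ = 0.126

AᵀA·[c₂, c₁, c₀]ᵀ = Aᵀq reads: 1329·c₂ + 217·c₁ + 45·c₀ = 1757;  217·c₂ + 45·c₁ + 7·c₀ = 309;  45·c₂ + 7·c₁ + 4·c₀ = 59.
Inverting the 3×3 Gram matrix, [c₂, c₁, c₀]ᵀ = [669/712, 1649/712, 45/356]ᵀ.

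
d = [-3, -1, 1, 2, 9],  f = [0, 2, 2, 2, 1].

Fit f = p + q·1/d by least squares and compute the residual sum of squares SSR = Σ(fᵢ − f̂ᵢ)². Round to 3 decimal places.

SSR = 2.979

Compute the Gram sums: Σ1 = 5, Σ1/d = 5/18, Σ1/d·1/d = 769/324.
And Σf = 7, Σ1/d·f = 10/9.
Normal equations: [[5, 5/18]; [5/18, 769/324]]·[p, q]ᵀ = [7, 10/9]ᵀ.
Eliminating q: (769/324)·(row 1) − (5/18)·(row 2) gives (955/81)·p = (769/324)·7 − (5/18)·(10/9) = 587/36, so p = 5283/3820.
Then q = ((10/9) − (5/18)·(5283/3820))/(769/324) = 117/382.
Residuals: -4893/3820, 3527/3820, 1187/3820, 443/955, -1593/3820; SSR = 11379/3820.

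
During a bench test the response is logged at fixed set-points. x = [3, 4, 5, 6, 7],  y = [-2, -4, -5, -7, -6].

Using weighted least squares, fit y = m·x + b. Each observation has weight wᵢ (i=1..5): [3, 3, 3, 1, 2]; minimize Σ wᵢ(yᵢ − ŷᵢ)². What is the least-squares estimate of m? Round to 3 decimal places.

Entries of AᵀWA: Σwᵢ·x·x = 284, Σwᵢ·x = 56, Σwᵢ·1 = 12.
Right-hand side: Σwᵢ·x·y = -267, Σwᵢ·y = -52.
Normal equations: [[284, 56]; [56, 12]]·[m, b]ᵀ = [-267, -52]ᵀ.
Δ = 284·12 − 56² = 272.
m = ((-267)·12 − 56·(-52))/272 = -73/68; b = (284·(-52) − 56·(-267))/272 = 23/34.

m = -1.074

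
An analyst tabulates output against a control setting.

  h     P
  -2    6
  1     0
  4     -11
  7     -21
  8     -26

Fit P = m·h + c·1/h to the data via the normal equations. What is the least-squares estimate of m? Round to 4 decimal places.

Compute the Gram sums: Σh·h = 134, Σh·1/h = 5, Σ1/h·1/h = 4229/3136.
For XᵀP: Σh·P = -411, Σ1/h·P = -12.
So XᵀX·[m, c]ᵀ = XᵀP: [[134, 5]; [5, 4229/3136]]·[m, c]ᵀ = [-411, -12]ᵀ.
det = 134·(4229/3136) − 5² = 244143/1568.
m = ((-411)·(4229/3136) − 5·(-12))/(244143/1568) = -516653/162762; c = (134·(-12) − 5·(-411))/(244143/1568) = 233632/81381.

m = -3.1743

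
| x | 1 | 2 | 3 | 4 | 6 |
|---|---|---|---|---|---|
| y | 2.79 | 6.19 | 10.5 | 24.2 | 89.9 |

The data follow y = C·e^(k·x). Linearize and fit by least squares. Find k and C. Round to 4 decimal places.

Taking logs, ln y = k·x + ln C, so regress ln y on x.
Sums: Σx = 16.0000, Σ(x)² = 66.0000, Σln y = 12.8854, Σx·ln y = 51.4636.
Normal system: [[66.0000, 16.0000]; [16.0000, 5]]·[k, ln C]ᵀ = [51.4636, 12.8854]ᵀ.
Slope k = (n·Σx·ln y − Σx·Σln y)/(n·Σ(x)² − (Σx)²) = (5·51.4636 − 16.0000·12.8854)/74.0000 = 0.69124; ln C = (Σln y − k·Σx)/n = 0.36511, so C = exp(0.36511) = 1.44068.

k = 0.6912, C = 1.4407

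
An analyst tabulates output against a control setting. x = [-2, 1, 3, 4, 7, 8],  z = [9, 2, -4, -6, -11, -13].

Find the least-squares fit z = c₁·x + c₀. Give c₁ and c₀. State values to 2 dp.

MᵀM·[c₁, c₀]ᵀ = Mᵀz reads: 143·c₁ + 21·c₀ = -233;  21·c₁ + 6·c₀ = -23.
(Σx·x = 143, Σx = 21, Σ1 = 6, Σx·z = -233, Σz = -23.)
Eliminating c₀: 6·(row 1) − 21·(row 2) gives 417·c₁ = 6·(-233) − 21·(-23) = -915, so c₁ = -305/139.
Then c₀ = ((-23) − 21·(-305/139))/6 = 1604/417.

c₁ = -2.19, c₀ = 3.85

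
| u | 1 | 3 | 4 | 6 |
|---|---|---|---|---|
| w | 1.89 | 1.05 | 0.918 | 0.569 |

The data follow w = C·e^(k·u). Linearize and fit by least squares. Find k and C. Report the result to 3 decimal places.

k = -0.236, C = 2.305

Linearized form: ln w = k·u + ln C. From the 4 transformed points,
Σu = 14.0000, Σ(u)² = 62.0000, Σln w = 0.0359, Σu·ln w = -2.9425.
Normal system: [[62.0000, 14.0000]; [14.0000, 4]]·[k, ln C]ᵀ = [-2.9425, 0.0359]ᵀ.
Δ = 62.0000·4 − (14.0000)² = 52.0000; k = (-2.9425·4 − 14.0000·0.0359)/52.0000 = -0.23602, ln C = (62.0000·0.0359 − 14.0000·-2.9425)/52.0000 = 0.83507, so C = exp(0.83507) = 2.30496.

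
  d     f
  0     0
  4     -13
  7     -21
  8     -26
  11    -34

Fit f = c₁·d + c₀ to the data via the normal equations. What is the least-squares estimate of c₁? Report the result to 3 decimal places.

Setting ∂/∂c₁ … = 0 gives: 250·c₁ + 30·c₀ = -781;  30·c₁ + 5·c₀ = -94.
(Σd·d = 250, Σd = 30, Σ1 = 5, Σd·f = -781, Σf = -94.)
Δ = 250·5 − 30² = 350.
c₁ = ((-781)·5 − 30·(-94))/350 = -31/10; c₀ = (250·(-94) − 30·(-781))/350 = -1/5.

c₁ = -3.100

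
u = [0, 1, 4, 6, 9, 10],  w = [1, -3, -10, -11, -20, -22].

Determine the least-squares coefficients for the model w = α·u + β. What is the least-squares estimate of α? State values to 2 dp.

α = -2.19

Forming MᵀM = [[234, 30]; [30, 6]] and Mᵀw = [-509, -65]ᵀ gives MᵀM·[α, β]ᵀ = Mᵀw.
Δ = 234·6 − 30² = 504.
α = ((-509)·6 − 30·(-65))/504 = -46/21; β = (234·(-65) − 30·(-509))/504 = 5/42.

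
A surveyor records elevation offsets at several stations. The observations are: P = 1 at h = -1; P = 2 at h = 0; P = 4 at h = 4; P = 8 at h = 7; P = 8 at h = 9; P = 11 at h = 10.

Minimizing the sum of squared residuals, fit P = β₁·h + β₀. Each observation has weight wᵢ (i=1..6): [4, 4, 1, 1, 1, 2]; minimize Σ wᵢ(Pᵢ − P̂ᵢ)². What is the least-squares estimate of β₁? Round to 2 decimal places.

The normal equations are: 350·β₁ + 36·β₀ = 360;  36·β₁ + 13·β₀ = 54.
(Σwᵢ·h·h = 350, Σwᵢ·h = 36, Σwᵢ·1 = 13, Σwᵢ·h·P = 360, Σwᵢ·P = 54.)
Δ = 350·13 − 36² = 3254.
β₁ = (360·13 − 36·54)/3254 = 1368/1627; β₀ = (350·54 − 36·360)/3254 = 2970/1627.

β₁ = 0.84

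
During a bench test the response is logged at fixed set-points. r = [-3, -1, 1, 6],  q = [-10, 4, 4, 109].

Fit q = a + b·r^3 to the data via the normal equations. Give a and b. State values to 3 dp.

a = 3.703, b = 0.488

Normal-equation sums: Σ1 = 4, Σr^3 = 189, Σr^3·r^3 = 47387.
Moment sums: Σq = 107, Σr^3·q = 23814.
XᵀX·[a, b]ᵀ = Xᵀq becomes [[4, 189]; [189, 47387]]·[a, b]ᵀ = [107, 23814]ᵀ.
Determinant 4·47387 − 189² = 153827.
a = (107·47387 − 189·23814)/153827 = 569563/153827; b = (4·23814 − 189·107)/153827 = 75033/153827.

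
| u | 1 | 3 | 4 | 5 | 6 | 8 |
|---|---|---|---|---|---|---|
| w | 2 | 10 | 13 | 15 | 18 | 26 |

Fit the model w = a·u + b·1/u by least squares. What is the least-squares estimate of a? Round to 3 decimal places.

From the data, Σu·u = 151, Σu·1/u = 6, Σ1/u·1/u = 18101/14400.
Moment sums: Σu·w = 475, Σ1/u·w = 107/6.
Normal equations: [[151, 6]; [6, 18101/14400]]·[a, b]ᵀ = [475, 107/6]ᵀ.
Δ = 151·(18101/14400) − 6² = 2214851/14400.
a = (475·(18101/14400) − 6·(107/6))/(2214851/14400) = 7057175/2214851; b = (151·(107/6) − 6·475)/(2214851/14400) = -2263200/2214851.

a = 3.186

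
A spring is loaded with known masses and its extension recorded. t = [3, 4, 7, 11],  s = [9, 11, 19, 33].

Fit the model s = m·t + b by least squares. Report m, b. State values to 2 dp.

m = 3.02, b = -0.87

XᵀX·[m, b]ᵀ = Xᵀs reads: 195·m + 25·b = 567;  25·m + 4·b = 72.
(Σt·t = 195, Σt = 25, Σ1 = 4, Σt·s = 567, Σs = 72.)
Eliminating b: 4·(row 1) − 25·(row 2) gives 155·m = 4·567 − 25·72 = 468, so m = 468/155.
Then b = (72 − 25·(468/155))/4 = -27/31.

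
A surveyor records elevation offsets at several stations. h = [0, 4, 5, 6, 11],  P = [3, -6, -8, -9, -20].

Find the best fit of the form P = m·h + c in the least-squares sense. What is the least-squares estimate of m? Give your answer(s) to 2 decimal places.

m = -2.07

The normal equations are: 198·m + 26·c = -338;  26·m + 5·c = -40.
Determinant 198·5 − 26² = 314.
m = ((-338)·5 − 26·(-40))/314 = -325/157; c = (198·(-40) − 26·(-338))/314 = 434/157.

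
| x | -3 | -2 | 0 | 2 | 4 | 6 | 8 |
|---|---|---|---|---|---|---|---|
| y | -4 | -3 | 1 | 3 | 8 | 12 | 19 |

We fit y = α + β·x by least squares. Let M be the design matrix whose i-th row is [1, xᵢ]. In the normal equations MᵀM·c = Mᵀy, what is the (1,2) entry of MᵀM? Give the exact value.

Row 1 ↔ basis 1, column 2 ↔ basis x, so (MᵀM)_{1,2} = Σᵢ x = (1)·(-3) + (1)·(-2) + (1)·(0) + (1)·(2) + (1)·(4) + (1)·(6) + (1)·(8) = 15.

15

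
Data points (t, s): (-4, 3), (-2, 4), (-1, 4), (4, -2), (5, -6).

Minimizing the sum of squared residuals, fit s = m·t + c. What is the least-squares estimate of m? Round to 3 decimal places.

m = -1.033

Forming XᵀX = [[62, 2]; [2, 5]] and Xᵀs = [-62, 3]ᵀ gives XᵀX·[m, c]ᵀ = Xᵀs.
det = 62·5 − 2² = 306.
m = ((-62)·5 − 2·3)/306 = -158/153; c = (62·3 − 2·(-62))/306 = 155/153.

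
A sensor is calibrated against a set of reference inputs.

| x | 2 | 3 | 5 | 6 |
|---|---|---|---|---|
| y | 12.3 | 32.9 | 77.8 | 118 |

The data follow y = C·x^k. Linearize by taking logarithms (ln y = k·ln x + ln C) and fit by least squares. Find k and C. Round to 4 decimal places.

Linearized form: ln y = k·ln x + ln C. From the 4 transformed points,
Over the data: Σln x = 5.1930, Σ(ln x)² = 7.4881, Σln y = 15.1279, Σln x·ln y = 21.1331.
Normal system: [[7.4881, 5.1930]; [5.1930, 4]]·[k, ln C]ᵀ = [21.1331, 15.1279]ᵀ.
Δ = 7.4881·4 − (5.1930)² = 2.9856; k = (21.1331·4 − 5.1930·15.1279)/2.9856 = 2.00096, ln C = (7.4881·15.1279 − 5.1930·21.1331)/2.9856 = 1.18425, so C = exp(1.18425) = 3.26824.

k = 2.0010, C = 3.2682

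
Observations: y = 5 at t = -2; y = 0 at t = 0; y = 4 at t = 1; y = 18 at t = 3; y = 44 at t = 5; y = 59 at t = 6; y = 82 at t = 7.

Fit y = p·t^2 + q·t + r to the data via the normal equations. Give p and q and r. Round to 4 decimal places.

p = 1.4840, q = 1.0666, r = 0.9503

Normal-equation sums: Σt^2·t^2 = 4420, Σt^2·t = 704, Σt^2 = 124, Σt·t = 124, Σt = 20, Σ1 = 7.
For Mᵀy: Σt^2·y = 7428, Σt·y = 1196, Σy = 212.
So MᵀM·[p, q, r]ᵀ = Mᵀy: [[4420, 704, 124]; [704, 124, 20]; [124, 20, 7]]·[p, q, r]ᵀ = [7428, 1196, 212]ᵀ.
Inverting the 3×3 Gram matrix, [p, q, r]ᵀ = [1901/1281, 4099/3843, 3652/3843]ᵀ.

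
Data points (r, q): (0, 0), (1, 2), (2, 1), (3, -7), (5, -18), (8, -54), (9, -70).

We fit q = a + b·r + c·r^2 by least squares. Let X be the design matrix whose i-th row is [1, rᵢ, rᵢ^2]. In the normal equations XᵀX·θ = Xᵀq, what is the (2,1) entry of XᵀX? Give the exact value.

28

Row 2 ↔ basis r, column 1 ↔ basis 1, so (XᵀX)_{2,1} = Σᵢ r = (0)·(1) + (1)·(1) + (2)·(1) + (3)·(1) + (5)·(1) + (8)·(1) + (9)·(1) = 28.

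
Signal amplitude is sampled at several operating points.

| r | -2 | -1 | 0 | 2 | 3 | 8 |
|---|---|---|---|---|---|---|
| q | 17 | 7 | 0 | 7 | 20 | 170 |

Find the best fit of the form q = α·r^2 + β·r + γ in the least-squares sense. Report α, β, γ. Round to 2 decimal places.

α = 2.96, β = -2.51, γ = 0.54

From the data, Σr^2·r^2 = 4210, Σr^2·r = 538, Σr^2 = 82, Σr·r = 82, Σr = 10, Σ1 = 6.
Moment sums: Σr^2·q = 11163, Σr·q = 1393, Σq = 221.
So AᵀA·[α, β, γ]ᵀ = Aᵀq: [[4210, 538, 82]; [538, 82, 10]; [82, 10, 6]]·[α, β, γ]ᵀ = [11163, 1393, 221]ᵀ.
Inverting the 3×3 Gram matrix, [α, β, γ]ᵀ = [6469/2184, -5485/2184, 7/13]ᵀ.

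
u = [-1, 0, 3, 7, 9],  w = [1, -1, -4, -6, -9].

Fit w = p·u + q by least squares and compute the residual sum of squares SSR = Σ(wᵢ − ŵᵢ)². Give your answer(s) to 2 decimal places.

SSR = 2.03

Setting ∂/∂p … = 0 gives: 140·p + 18·q = -136;  18·p + 5·q = -19.
(Σu·u = 140, Σu = 18, Σ1 = 5, Σu·w = -136, Σw = -19.)
Δ = 140·5 − 18² = 376.
p = ((-136)·5 − 18·(-19))/376 = -169/188; q = (140·(-19) − 18·(-136))/376 = -53/94.
Residuals: 125/188, -41/94, -139/188, 161/188, -65/188; SSR = 191/94.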